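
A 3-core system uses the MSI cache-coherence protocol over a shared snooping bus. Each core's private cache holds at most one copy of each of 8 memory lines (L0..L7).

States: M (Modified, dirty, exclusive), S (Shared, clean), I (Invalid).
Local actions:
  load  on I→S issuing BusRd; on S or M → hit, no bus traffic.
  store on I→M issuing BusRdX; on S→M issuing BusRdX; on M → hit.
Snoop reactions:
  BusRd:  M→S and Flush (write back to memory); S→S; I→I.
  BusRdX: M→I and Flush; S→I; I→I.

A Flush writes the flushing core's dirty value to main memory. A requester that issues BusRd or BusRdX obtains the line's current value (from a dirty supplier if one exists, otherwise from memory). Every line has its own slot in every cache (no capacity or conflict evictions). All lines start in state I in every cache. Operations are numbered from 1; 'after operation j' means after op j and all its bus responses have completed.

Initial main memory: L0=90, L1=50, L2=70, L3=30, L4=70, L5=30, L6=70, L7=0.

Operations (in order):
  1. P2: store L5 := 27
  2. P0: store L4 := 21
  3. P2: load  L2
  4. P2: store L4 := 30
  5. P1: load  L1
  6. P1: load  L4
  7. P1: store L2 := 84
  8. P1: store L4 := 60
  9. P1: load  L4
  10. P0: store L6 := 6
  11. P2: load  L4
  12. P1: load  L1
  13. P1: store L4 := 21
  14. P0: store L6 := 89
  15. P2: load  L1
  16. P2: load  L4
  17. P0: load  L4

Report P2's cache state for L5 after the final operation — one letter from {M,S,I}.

state = M

1. P2: store L5 := 27  bus=[BusRdX]  L5: P0=I P1=I P2=M  mem[L5]=30
2. P0: store L4 := 21  bus=[BusRdX]  L4: P0=M P1=I P2=I  mem[L4]=70
3. P2: load  L2  bus=[BusRd]  L2: P0=I P1=I P2=S  mem[L2]=70
4. P2: store L4 := 30  bus=[BusRdX,Flush]  L4: P0=I P1=I P2=M  mem[L4]=21
5. P1: load  L1  bus=[BusRd]  L1: P0=I P1=S P2=I  mem[L1]=50
6. P1: load  L4  bus=[BusRd,Flush]  L4: P0=I P1=S P2=S  mem[L4]=30
7. P1: store L2 := 84  bus=[BusRdX]  L2: P0=I P1=M P2=I  mem[L2]=70
8. P1: store L4 := 60  bus=[BusRdX]  L4: P0=I P1=M P2=I  mem[L4]=30
9. P1: load  L4  bus=[-]  L4: P0=I P1=M P2=I  mem[L4]=30
10. P0: store L6 := 6  bus=[BusRdX]  L6: P0=M P1=I P2=I  mem[L6]=70
11. P2: load  L4  bus=[BusRd,Flush]  L4: P0=I P1=S P2=S  mem[L4]=60
12. P1: load  L1  bus=[-]  L1: P0=I P1=S P2=I  mem[L1]=50
13. P1: store L4 := 21  bus=[BusRdX]  L4: P0=I P1=M P2=I  mem[L4]=60
14. P0: store L6 := 89  bus=[-]  L6: P0=M P1=I P2=I  mem[L6]=70
15. P2: load  L1  bus=[BusRd]  L1: P0=I P1=S P2=S  mem[L1]=50
16. P2: load  L4  bus=[BusRd,Flush]  L4: P0=I P1=S P2=S  mem[L4]=21
17. P0: load  L4  bus=[BusRd]  L4: P0=S P1=S P2=S  mem[L4]=21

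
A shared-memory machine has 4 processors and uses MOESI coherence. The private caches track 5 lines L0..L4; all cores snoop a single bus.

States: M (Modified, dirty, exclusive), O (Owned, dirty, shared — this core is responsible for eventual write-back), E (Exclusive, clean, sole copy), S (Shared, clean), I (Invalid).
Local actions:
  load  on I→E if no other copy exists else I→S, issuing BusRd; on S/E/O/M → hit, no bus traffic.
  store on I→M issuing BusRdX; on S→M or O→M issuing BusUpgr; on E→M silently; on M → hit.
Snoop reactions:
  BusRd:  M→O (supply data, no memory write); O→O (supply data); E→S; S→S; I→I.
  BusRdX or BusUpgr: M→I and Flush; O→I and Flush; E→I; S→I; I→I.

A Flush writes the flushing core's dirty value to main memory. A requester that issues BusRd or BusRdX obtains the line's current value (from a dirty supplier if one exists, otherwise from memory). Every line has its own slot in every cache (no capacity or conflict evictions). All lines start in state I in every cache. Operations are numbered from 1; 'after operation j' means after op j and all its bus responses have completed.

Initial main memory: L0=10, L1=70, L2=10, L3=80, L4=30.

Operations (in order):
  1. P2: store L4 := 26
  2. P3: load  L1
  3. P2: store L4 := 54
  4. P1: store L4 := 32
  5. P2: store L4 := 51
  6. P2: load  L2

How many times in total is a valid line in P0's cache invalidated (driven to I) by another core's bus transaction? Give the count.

  op1 P2: store L4 := 26 → I/I/M/I on L4; bus BusRdX; mem=30
  op2 P3: load  L1 → I/I/I/E on L1; bus BusRd; mem=70
  op3 P2: store L4 := 54 → I/I/M/I on L4; bus (none); mem=30
  op4 P1: store L4 := 32 → I/M/I/I on L4; bus BusRdX Flush; mem=54
  op5 P2: store L4 := 51 → I/I/M/I on L4; bus BusRdX Flush; mem=32
  op6 P2: load  L2 → I/I/E/I on L2; bus BusRd; mem=10

invalidations = 0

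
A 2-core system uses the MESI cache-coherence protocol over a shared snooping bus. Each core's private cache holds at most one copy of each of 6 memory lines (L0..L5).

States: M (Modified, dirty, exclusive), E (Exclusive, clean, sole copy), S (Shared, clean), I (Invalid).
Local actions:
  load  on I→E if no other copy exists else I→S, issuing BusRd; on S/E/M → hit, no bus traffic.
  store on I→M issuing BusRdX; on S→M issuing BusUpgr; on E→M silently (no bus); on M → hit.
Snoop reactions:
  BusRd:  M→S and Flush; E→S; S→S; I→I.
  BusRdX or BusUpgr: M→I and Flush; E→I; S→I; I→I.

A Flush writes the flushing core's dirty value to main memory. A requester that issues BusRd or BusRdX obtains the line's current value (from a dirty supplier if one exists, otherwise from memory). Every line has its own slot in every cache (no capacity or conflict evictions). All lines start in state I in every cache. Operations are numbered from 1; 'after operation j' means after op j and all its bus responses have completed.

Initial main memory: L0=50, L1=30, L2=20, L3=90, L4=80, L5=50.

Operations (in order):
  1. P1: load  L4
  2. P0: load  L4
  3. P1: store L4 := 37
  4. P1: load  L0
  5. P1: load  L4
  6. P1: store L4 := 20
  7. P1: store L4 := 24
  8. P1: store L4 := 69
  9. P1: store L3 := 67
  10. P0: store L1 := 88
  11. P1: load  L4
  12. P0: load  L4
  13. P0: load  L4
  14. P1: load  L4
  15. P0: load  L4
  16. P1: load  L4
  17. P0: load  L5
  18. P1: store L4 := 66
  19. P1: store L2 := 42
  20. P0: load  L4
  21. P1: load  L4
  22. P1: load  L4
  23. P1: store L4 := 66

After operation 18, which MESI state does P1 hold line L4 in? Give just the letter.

step 1: P1: load  L4  ⟶  IE  (L4)  txn=BusRd  M[L4]=80
step 2: P0: load  L4  ⟶  SS  (L4)  txn=BusRd  M[L4]=80
step 3: P1: store L4 := 37  ⟶  IM  (L4)  txn=BusUpgr  M[L4]=80
step 4: P1: load  L0  ⟶  IE  (L0)  txn=BusRd  M[L0]=50
step 5: P1: load  L4  ⟶  IM  (L4)  txn=∅  M[L4]=80
step 6: P1: store L4 := 20  ⟶  IM  (L4)  txn=∅  M[L4]=80
step 7: P1: store L4 := 24  ⟶  IM  (L4)  txn=∅  M[L4]=80
step 8: P1: store L4 := 69  ⟶  IM  (L4)  txn=∅  M[L4]=80
step 9: P1: store L3 := 67  ⟶  IM  (L3)  txn=BusRdX  M[L3]=90
step 10: P0: store L1 := 88  ⟶  MI  (L1)  txn=BusRdX  M[L1]=30
step 11: P1: load  L4  ⟶  IM  (L4)  txn=∅  M[L4]=80
step 12: P0: load  L4  ⟶  SS  (L4)  txn=BusRd+Flush  M[L4]=69
step 13: P0: load  L4  ⟶  SS  (L4)  txn=∅  M[L4]=69
step 14: P1: load  L4  ⟶  SS  (L4)  txn=∅  M[L4]=69
step 15: P0: load  L4  ⟶  SS  (L4)  txn=∅  M[L4]=69
step 16: P1: load  L4  ⟶  SS  (L4)  txn=∅  M[L4]=69
step 17: P0: load  L5  ⟶  EI  (L5)  txn=BusRd  M[L5]=50
step 18: P1: store L4 := 66  ⟶  IM  (L4)  txn=BusUpgr  M[L4]=69
step 19: P1: store L2 := 42  ⟶  IM  (L2)  txn=BusRdX  M[L2]=20
step 20: P0: load  L4  ⟶  SS  (L4)  txn=BusRd+Flush  M[L4]=66
step 21: P1: load  L4  ⟶  SS  (L4)  txn=∅  M[L4]=66
step 22: P1: load  L4  ⟶  SS  (L4)  txn=∅  M[L4]=66
step 23: P1: store L4 := 66  ⟶  IM  (L4)  txn=BusUpgr  M[L4]=66

state = M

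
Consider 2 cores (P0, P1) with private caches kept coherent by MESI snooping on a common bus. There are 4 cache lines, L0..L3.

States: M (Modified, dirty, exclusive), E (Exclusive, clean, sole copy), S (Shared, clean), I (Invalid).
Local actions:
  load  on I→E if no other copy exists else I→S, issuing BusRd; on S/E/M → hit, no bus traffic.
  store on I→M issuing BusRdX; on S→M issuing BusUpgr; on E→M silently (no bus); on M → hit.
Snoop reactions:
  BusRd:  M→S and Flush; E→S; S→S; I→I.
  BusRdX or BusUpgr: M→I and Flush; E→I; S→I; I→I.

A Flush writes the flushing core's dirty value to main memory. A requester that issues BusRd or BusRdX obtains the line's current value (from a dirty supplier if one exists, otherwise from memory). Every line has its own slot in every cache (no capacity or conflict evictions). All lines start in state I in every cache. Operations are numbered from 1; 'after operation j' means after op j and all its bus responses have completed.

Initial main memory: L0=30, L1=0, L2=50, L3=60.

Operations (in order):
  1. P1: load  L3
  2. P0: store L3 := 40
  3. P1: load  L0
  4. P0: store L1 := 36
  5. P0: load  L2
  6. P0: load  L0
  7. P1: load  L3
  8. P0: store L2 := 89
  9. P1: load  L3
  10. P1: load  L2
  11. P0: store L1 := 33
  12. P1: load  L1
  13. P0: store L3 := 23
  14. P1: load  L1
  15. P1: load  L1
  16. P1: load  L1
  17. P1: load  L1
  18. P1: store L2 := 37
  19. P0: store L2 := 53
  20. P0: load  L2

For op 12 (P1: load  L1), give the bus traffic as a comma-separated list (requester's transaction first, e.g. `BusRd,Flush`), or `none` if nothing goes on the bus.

1. P1: load  L3  bus=[BusRd]  L3: P0=I P1=E  mem[L3]=60
2. P0: store L3 := 40  bus=[BusRdX]  L3: P0=M P1=I  mem[L3]=60
3. P1: load  L0  bus=[BusRd]  L0: P0=I P1=E  mem[L0]=30
4. P0: store L1 := 36  bus=[BusRdX]  L1: P0=M P1=I  mem[L1]=0
5. P0: load  L2  bus=[BusRd]  L2: P0=E P1=I  mem[L2]=50
6. P0: load  L0  bus=[BusRd]  L0: P0=S P1=S  mem[L0]=30
7. P1: load  L3  bus=[BusRd,Flush]  L3: P0=S P1=S  mem[L3]=40
8. P0: store L2 := 89  bus=[-]  L2: P0=M P1=I  mem[L2]=50
9. P1: load  L3  bus=[-]  L3: P0=S P1=S  mem[L3]=40
10. P1: load  L2  bus=[BusRd,Flush]  L2: P0=S P1=S  mem[L2]=89
11. P0: store L1 := 33  bus=[-]  L1: P0=M P1=I  mem[L1]=0
12. P1: load  L1  bus=[BusRd,Flush]  L1: P0=S P1=S  mem[L1]=33
13. P0: store L3 := 23  bus=[BusUpgr]  L3: P0=M P1=I  mem[L3]=40
14. P1: load  L1  bus=[-]  L1: P0=S P1=S  mem[L1]=33
15. P1: load  L1  bus=[-]  L1: P0=S P1=S  mem[L1]=33
16. P1: load  L1  bus=[-]  L1: P0=S P1=S  mem[L1]=33
17. P1: load  L1  bus=[-]  L1: P0=S P1=S  mem[L1]=33
18. P1: store L2 := 37  bus=[BusUpgr]  L2: P0=I P1=M  mem[L2]=89
19. P0: store L2 := 53  bus=[BusRdX,Flush]  L2: P0=M P1=I  mem[L2]=37
20. P0: load  L2  bus=[-]  L2: P0=M P1=I  mem[L2]=37

bus = BusRd,Flush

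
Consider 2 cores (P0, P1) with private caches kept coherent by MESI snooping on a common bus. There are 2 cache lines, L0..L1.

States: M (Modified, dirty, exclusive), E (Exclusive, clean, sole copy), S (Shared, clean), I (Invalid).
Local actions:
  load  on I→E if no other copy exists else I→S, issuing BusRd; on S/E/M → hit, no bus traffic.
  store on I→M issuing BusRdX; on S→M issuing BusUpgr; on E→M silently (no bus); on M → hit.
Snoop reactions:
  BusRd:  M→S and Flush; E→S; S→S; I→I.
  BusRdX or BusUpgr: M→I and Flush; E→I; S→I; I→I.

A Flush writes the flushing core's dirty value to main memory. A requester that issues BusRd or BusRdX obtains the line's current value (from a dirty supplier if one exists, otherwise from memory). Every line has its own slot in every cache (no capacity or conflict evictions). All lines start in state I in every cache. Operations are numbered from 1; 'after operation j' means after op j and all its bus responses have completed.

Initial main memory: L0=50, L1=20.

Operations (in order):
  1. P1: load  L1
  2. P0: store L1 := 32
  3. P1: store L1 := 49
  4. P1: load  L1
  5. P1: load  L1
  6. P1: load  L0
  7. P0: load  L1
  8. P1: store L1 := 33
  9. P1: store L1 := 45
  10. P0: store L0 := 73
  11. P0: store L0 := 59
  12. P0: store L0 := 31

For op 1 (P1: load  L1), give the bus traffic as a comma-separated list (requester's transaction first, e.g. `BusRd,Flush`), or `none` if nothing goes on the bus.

[1] P1: load  L1 | P0:I, P1:E(20) | bus: BusRd
[2] P0: store L1 := 32 | P0:M(32), P1:I | bus: BusRdX
[3] P1: store L1 := 49 | P0:I, P1:M(49) | bus: BusRdX,Flush
[4] P1: load  L1 | P0:I, P1:M(49) | bus: none
[5] P1: load  L1 | P0:I, P1:M(49) | bus: none
[6] P1: load  L0 | P0:I, P1:E(50) | bus: BusRd
[7] P0: load  L1 | P0:S(49), P1:S(49) | bus: BusRd,Flush
[8] P1: store L1 := 33 | P0:I, P1:M(33) | bus: BusUpgr
[9] P1: store L1 := 45 | P0:I, P1:M(45) | bus: none
[10] P0: store L0 := 73 | P0:M(73), P1:I | bus: BusRdX
[11] P0: store L0 := 59 | P0:M(59), P1:I | bus: none
[12] P0: store L0 := 31 | P0:M(31), P1:I | bus: none

bus = BusRd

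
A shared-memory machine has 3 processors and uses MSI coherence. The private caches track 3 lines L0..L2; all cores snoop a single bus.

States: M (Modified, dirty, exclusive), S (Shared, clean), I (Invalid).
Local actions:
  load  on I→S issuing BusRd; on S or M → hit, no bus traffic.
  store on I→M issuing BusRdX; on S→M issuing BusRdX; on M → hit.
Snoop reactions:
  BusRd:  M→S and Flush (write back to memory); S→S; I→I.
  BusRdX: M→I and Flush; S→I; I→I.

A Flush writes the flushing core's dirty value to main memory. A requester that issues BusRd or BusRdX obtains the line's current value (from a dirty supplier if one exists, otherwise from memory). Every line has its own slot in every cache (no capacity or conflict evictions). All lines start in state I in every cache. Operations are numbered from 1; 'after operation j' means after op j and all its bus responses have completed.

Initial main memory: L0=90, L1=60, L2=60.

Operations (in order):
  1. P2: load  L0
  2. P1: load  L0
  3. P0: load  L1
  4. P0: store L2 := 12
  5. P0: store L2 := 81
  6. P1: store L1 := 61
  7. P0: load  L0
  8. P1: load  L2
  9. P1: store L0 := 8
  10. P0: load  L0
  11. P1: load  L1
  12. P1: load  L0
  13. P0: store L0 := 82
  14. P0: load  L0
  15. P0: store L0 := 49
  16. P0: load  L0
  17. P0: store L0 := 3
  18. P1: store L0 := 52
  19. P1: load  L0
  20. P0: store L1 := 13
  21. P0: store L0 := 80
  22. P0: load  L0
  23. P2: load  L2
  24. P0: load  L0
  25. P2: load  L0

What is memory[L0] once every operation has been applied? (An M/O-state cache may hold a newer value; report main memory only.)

  op1 P2: load  L0 → I/I/S on L0; bus BusRd; mem=90
  op2 P1: load  L0 → I/S/S on L0; bus BusRd; mem=90
  op3 P0: load  L1 → S/I/I on L1; bus BusRd; mem=60
  op4 P0: store L2 := 12 → M/I/I on L2; bus BusRdX; mem=60
  op5 P0: store L2 := 81 → M/I/I on L2; bus (none); mem=60
  op6 P1: store L1 := 61 → I/M/I on L1; bus BusRdX; mem=60
  op7 P0: load  L0 → S/S/S on L0; bus BusRd; mem=90
  op8 P1: load  L2 → S/S/I on L2; bus BusRd Flush; mem=81
  op9 P1: store L0 := 8 → I/M/I on L0; bus BusRdX; mem=90
  op10 P0: load  L0 → S/S/I on L0; bus BusRd Flush; mem=8
  op11 P1: load  L1 → I/M/I on L1; bus (none); mem=60
  op12 P1: load  L0 → S/S/I on L0; bus (none); mem=8
  op13 P0: store L0 := 82 → M/I/I on L0; bus BusRdX; mem=8
  op14 P0: load  L0 → M/I/I on L0; bus (none); mem=8
  op15 P0: store L0 := 49 → M/I/I on L0; bus (none); mem=8
  op16 P0: load  L0 → M/I/I on L0; bus (none); mem=8
  op17 P0: store L0 := 3 → M/I/I on L0; bus (none); mem=8
  op18 P1: store L0 := 52 → I/M/I on L0; bus BusRdX Flush; mem=3
  op19 P1: load  L0 → I/M/I on L0; bus (none); mem=3
  op20 P0: store L1 := 13 → M/I/I on L1; bus BusRdX Flush; mem=61
  op21 P0: store L0 := 80 → M/I/I on L0; bus BusRdX Flush; mem=52
  op22 P0: load  L0 → M/I/I on L0; bus (none); mem=52
  op23 P2: load  L2 → S/S/S on L2; bus BusRd; mem=81
  op24 P0: load  L0 → M/I/I on L0; bus (none); mem=52
  op25 P2: load  L0 → S/I/S on L0; bus BusRd Flush; mem=80

memory[L0] = 80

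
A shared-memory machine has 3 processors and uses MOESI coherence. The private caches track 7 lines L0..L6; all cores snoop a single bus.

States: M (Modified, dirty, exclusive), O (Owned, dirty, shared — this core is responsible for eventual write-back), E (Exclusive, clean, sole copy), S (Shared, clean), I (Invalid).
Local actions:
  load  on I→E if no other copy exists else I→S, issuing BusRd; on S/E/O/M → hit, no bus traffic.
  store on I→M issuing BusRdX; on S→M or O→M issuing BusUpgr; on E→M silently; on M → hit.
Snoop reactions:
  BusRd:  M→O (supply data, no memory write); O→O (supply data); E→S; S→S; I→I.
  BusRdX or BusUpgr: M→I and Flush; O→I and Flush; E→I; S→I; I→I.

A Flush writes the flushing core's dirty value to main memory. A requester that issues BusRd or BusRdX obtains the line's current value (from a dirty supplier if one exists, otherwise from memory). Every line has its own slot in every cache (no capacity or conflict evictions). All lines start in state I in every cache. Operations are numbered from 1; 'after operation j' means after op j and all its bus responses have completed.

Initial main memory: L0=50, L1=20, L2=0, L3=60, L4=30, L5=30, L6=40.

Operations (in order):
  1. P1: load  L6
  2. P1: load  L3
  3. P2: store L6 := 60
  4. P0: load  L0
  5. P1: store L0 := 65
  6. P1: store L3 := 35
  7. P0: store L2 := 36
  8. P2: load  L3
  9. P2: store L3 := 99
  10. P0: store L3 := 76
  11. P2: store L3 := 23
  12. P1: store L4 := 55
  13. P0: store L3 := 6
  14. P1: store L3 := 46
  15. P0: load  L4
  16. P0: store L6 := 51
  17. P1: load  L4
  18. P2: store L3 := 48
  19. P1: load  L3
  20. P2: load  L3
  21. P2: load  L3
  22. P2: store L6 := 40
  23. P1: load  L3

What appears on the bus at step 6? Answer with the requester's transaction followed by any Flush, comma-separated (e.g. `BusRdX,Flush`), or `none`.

bus = none

[1] P1: load  L6 | P0:I, P1:E(40), P2:I | bus: BusRd
[2] P1: load  L3 | P0:I, P1:E(60), P2:I | bus: BusRd
[3] P2: store L6 := 60 | P0:I, P1:I, P2:M(60) | bus: BusRdX
[4] P0: load  L0 | P0:E(50), P1:I, P2:I | bus: BusRd
[5] P1: store L0 := 65 | P0:I, P1:M(65), P2:I | bus: BusRdX
[6] P1: store L3 := 35 | P0:I, P1:M(35), P2:I | bus: none
[7] P0: store L2 := 36 | P0:M(36), P1:I, P2:I | bus: BusRdX
[8] P2: load  L3 | P0:I, P1:O(35), P2:S(35) | bus: BusRd
[9] P2: store L3 := 99 | P0:I, P1:I, P2:M(99) | bus: BusUpgr,Flush
[10] P0: store L3 := 76 | P0:M(76), P1:I, P2:I | bus: BusRdX,Flush
[11] P2: store L3 := 23 | P0:I, P1:I, P2:M(23) | bus: BusRdX,Flush
[12] P1: store L4 := 55 | P0:I, P1:M(55), P2:I | bus: BusRdX
[13] P0: store L3 := 6 | P0:M(6), P1:I, P2:I | bus: BusRdX,Flush
[14] P1: store L3 := 46 | P0:I, P1:M(46), P2:I | bus: BusRdX,Flush
[15] P0: load  L4 | P0:S(55), P1:O(55), P2:I | bus: BusRd
[16] P0: store L6 := 51 | P0:M(51), P1:I, P2:I | bus: BusRdX,Flush
[17] P1: load  L4 | P0:S(55), P1:O(55), P2:I | bus: none
[18] P2: store L3 := 48 | P0:I, P1:I, P2:M(48) | bus: BusRdX,Flush
[19] P1: load  L3 | P0:I, P1:S(48), P2:O(48) | bus: BusRd
[20] P2: load  L3 | P0:I, P1:S(48), P2:O(48) | bus: none
[21] P2: load  L3 | P0:I, P1:S(48), P2:O(48) | bus: none
[22] P2: store L6 := 40 | P0:I, P1:I, P2:M(40) | bus: BusRdX,Flush
[23] P1: load  L3 | P0:I, P1:S(48), P2:O(48) | bus: none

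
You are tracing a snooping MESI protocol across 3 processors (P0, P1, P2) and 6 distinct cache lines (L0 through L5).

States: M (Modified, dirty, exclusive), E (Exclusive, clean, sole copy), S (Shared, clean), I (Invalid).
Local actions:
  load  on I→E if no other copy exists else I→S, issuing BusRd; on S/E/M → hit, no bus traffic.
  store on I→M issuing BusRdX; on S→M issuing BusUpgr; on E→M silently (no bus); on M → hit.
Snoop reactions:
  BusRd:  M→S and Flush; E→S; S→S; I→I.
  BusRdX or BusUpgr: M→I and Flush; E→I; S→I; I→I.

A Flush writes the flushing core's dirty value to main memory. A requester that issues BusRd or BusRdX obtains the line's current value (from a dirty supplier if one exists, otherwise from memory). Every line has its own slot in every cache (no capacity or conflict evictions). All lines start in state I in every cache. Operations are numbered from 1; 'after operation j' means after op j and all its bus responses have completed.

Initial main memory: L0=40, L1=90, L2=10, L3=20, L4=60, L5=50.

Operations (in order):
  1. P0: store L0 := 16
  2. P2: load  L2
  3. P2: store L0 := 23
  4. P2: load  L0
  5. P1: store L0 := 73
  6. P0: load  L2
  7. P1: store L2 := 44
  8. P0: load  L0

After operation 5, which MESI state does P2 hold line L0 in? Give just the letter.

1. P0: store L0 := 16  bus=[BusRdX]  L0: P0=M P1=I P2=I  mem[L0]=40
2. P2: load  L2  bus=[BusRd]  L2: P0=I P1=I P2=E  mem[L2]=10
3. P2: store L0 := 23  bus=[BusRdX,Flush]  L0: P0=I P1=I P2=M  mem[L0]=16
4. P2: load  L0  bus=[-]  L0: P0=I P1=I P2=M  mem[L0]=16
5. P1: store L0 := 73  bus=[BusRdX,Flush]  L0: P0=I P1=M P2=I  mem[L0]=23
6. P0: load  L2  bus=[BusRd]  L2: P0=S P1=I P2=S  mem[L2]=10
7. P1: store L2 := 44  bus=[BusRdX]  L2: P0=I P1=M P2=I  mem[L2]=10
8. P0: load  L0  bus=[BusRd,Flush]  L0: P0=S P1=S P2=I  mem[L0]=73

state = I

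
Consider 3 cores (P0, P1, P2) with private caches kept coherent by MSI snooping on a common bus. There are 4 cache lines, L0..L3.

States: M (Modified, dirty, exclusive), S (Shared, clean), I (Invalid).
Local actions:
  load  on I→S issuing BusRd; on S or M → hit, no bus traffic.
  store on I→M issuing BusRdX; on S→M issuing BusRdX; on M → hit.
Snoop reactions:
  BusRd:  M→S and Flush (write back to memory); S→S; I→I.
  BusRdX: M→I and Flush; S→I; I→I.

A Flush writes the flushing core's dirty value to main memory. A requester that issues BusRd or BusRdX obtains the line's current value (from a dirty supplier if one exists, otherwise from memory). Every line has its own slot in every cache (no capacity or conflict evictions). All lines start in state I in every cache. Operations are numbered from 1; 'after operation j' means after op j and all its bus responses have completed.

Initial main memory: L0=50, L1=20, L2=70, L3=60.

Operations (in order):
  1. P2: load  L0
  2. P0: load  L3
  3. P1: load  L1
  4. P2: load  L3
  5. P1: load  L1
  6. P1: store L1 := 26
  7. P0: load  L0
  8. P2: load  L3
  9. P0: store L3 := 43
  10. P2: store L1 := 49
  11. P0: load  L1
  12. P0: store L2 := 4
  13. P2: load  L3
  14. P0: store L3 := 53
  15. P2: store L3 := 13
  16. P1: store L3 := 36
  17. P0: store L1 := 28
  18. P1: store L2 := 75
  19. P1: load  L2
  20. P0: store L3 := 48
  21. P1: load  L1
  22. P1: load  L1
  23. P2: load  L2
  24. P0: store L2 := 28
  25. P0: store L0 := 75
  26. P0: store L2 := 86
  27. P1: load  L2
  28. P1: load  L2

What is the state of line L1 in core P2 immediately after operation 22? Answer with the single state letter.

state = I

  op1 P2: load  L0 → I/I/S on L0; bus BusRd; mem=50
  op2 P0: load  L3 → S/I/I on L3; bus BusRd; mem=60
  op3 P1: load  L1 → I/S/I on L1; bus BusRd; mem=20
  op4 P2: load  L3 → S/I/S on L3; bus BusRd; mem=60
  op5 P1: load  L1 → I/S/I on L1; bus (none); mem=20
  op6 P1: store L1 := 26 → I/M/I on L1; bus BusRdX; mem=20
  op7 P0: load  L0 → S/I/S on L0; bus BusRd; mem=50
  op8 P2: load  L3 → S/I/S on L3; bus (none); mem=60
  op9 P0: store L3 := 43 → M/I/I on L3; bus BusRdX; mem=60
  op10 P2: store L1 := 49 → I/I/M on L1; bus BusRdX Flush; mem=26
  op11 P0: load  L1 → S/I/S on L1; bus BusRd Flush; mem=49
  op12 P0: store L2 := 4 → M/I/I on L2; bus BusRdX; mem=70
  op13 P2: load  L3 → S/I/S on L3; bus BusRd Flush; mem=43
  op14 P0: store L3 := 53 → M/I/I on L3; bus BusRdX; mem=43
  op15 P2: store L3 := 13 → I/I/M on L3; bus BusRdX Flush; mem=53
  op16 P1: store L3 := 36 → I/M/I on L3; bus BusRdX Flush; mem=13
  op17 P0: store L1 := 28 → M/I/I on L1; bus BusRdX; mem=49
  op18 P1: store L2 := 75 → I/M/I on L2; bus BusRdX Flush; mem=4
  op19 P1: load  L2 → I/M/I on L2; bus (none); mem=4
  op20 P0: store L3 := 48 → M/I/I on L3; bus BusRdX Flush; mem=36
  op21 P1: load  L1 → S/S/I on L1; bus BusRd Flush; mem=28
  op22 P1: load  L1 → S/S/I on L1; bus (none); mem=28
  op23 P2: load  L2 → I/S/S on L2; bus BusRd Flush; mem=75
  op24 P0: store L2 := 28 → M/I/I on L2; bus BusRdX; mem=75
  op25 P0: store L0 := 75 → M/I/I on L0; bus BusRdX; mem=50
  op26 P0: store L2 := 86 → M/I/I on L2; bus (none); mem=75
  op27 P1: load  L2 → S/S/I on L2; bus BusRd Flush; mem=86
  op28 P1: load  L2 → S/S/I on L2; bus (none); mem=86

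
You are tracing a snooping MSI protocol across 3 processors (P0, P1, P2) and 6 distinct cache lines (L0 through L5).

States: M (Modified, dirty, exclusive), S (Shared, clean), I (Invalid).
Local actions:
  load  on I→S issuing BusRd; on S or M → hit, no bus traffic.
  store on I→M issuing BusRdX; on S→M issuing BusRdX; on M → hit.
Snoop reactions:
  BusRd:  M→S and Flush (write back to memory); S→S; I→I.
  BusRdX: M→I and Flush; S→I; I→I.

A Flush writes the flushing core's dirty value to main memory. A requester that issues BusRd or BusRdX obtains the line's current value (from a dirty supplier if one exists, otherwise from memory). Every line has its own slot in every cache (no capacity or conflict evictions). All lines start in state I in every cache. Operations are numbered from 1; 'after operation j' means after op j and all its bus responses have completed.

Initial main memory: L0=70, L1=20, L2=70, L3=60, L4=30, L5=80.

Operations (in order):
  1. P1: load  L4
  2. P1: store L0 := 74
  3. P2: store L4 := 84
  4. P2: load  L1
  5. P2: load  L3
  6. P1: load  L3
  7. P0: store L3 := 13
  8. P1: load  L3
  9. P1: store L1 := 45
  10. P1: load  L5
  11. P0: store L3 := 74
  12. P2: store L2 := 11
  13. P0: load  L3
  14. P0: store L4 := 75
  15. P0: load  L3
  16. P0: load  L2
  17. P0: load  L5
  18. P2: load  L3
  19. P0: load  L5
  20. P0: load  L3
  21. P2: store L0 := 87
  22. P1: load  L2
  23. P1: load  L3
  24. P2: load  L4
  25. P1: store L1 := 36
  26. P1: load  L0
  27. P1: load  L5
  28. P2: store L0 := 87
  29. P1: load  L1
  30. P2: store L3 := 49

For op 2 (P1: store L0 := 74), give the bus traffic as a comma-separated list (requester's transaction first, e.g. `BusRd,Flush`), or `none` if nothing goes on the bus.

1. P1: load  L4  bus=[BusRd]  L4: P0=I P1=S P2=I  mem[L4]=30
2. P1: store L0 := 74  bus=[BusRdX]  L0: P0=I P1=M P2=I  mem[L0]=70
3. P2: store L4 := 84  bus=[BusRdX]  L4: P0=I P1=I P2=M  mem[L4]=30
4. P2: load  L1  bus=[BusRd]  L1: P0=I P1=I P2=S  mem[L1]=20
5. P2: load  L3  bus=[BusRd]  L3: P0=I P1=I P2=S  mem[L3]=60
6. P1: load  L3  bus=[BusRd]  L3: P0=I P1=S P2=S  mem[L3]=60
7. P0: store L3 := 13  bus=[BusRdX]  L3: P0=M P1=I P2=I  mem[L3]=60
8. P1: load  L3  bus=[BusRd,Flush]  L3: P0=S P1=S P2=I  mem[L3]=13
9. P1: store L1 := 45  bus=[BusRdX]  L1: P0=I P1=M P2=I  mem[L1]=20
10. P1: load  L5  bus=[BusRd]  L5: P0=I P1=S P2=I  mem[L5]=80
11. P0: store L3 := 74  bus=[BusRdX]  L3: P0=M P1=I P2=I  mem[L3]=13
12. P2: store L2 := 11  bus=[BusRdX]  L2: P0=I P1=I P2=M  mem[L2]=70
13. P0: load  L3  bus=[-]  L3: P0=M P1=I P2=I  mem[L3]=13
14. P0: store L4 := 75  bus=[BusRdX,Flush]  L4: P0=M P1=I P2=I  mem[L4]=84
15. P0: load  L3  bus=[-]  L3: P0=M P1=I P2=I  mem[L3]=13
16. P0: load  L2  bus=[BusRd,Flush]  L2: P0=S P1=I P2=S  mem[L2]=11
17. P0: load  L5  bus=[BusRd]  L5: P0=S P1=S P2=I  mem[L5]=80
18. P2: load  L3  bus=[BusRd,Flush]  L3: P0=S P1=I P2=S  mem[L3]=74
19. P0: load  L5  bus=[-]  L5: P0=S P1=S P2=I  mem[L5]=80
20. P0: load  L3  bus=[-]  L3: P0=S P1=I P2=S  mem[L3]=74
21. P2: store L0 := 87  bus=[BusRdX,Flush]  L0: P0=I P1=I P2=M  mem[L0]=74
22. P1: load  L2  bus=[BusRd]  L2: P0=S P1=S P2=S  mem[L2]=11
23. P1: load  L3  bus=[BusRd]  L3: P0=S P1=S P2=S  mem[L3]=74
24. P2: load  L4  bus=[BusRd,Flush]  L4: P0=S P1=I P2=S  mem[L4]=75
25. P1: store L1 := 36  bus=[-]  L1: P0=I P1=M P2=I  mem[L1]=20
26. P1: load  L0  bus=[BusRd,Flush]  L0: P0=I P1=S P2=S  mem[L0]=87
27. P1: load  L5  bus=[-]  L5: P0=S P1=S P2=I  mem[L5]=80
28. P2: store L0 := 87  bus=[BusRdX]  L0: P0=I P1=I P2=M  mem[L0]=87
29. P1: load  L1  bus=[-]  L1: P0=I P1=M P2=I  mem[L1]=20
30. P2: store L3 := 49  bus=[BusRdX]  L3: P0=I P1=I P2=M  mem[L3]=74

bus = BusRdX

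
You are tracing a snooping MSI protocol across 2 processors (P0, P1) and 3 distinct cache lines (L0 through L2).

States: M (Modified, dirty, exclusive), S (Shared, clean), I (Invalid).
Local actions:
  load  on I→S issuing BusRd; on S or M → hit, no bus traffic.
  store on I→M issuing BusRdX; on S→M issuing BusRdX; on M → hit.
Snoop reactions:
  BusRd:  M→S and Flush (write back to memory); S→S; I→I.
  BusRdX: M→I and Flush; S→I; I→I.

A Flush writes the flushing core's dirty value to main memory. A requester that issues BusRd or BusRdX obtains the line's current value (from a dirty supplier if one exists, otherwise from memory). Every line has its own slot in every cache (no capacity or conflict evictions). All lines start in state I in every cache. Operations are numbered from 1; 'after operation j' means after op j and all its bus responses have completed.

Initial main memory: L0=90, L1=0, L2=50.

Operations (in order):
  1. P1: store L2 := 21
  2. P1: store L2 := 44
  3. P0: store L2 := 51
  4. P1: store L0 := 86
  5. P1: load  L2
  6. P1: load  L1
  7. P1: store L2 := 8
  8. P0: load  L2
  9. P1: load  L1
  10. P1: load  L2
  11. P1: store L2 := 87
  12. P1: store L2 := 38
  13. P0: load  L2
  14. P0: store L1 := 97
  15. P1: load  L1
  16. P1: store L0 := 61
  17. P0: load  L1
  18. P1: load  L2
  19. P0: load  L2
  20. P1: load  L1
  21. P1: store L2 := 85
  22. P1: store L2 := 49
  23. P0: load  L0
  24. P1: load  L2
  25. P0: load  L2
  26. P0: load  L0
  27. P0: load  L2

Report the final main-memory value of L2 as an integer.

memory[L2] = 49

step 1: P1: store L2 := 21  ⟶  IM  (L2)  txn=BusRdX  M[L2]=50
step 2: P1: store L2 := 44  ⟶  IM  (L2)  txn=∅  M[L2]=50
step 3: P0: store L2 := 51  ⟶  MI  (L2)  txn=BusRdX+Flush  M[L2]=44
step 4: P1: store L0 := 86  ⟶  IM  (L0)  txn=BusRdX  M[L0]=90
step 5: P1: load  L2  ⟶  SS  (L2)  txn=BusRd+Flush  M[L2]=51
step 6: P1: load  L1  ⟶  IS  (L1)  txn=BusRd  M[L1]=0
step 7: P1: store L2 := 8  ⟶  IM  (L2)  txn=BusRdX  M[L2]=51
step 8: P0: load  L2  ⟶  SS  (L2)  txn=BusRd+Flush  M[L2]=8
step 9: P1: load  L1  ⟶  IS  (L1)  txn=∅  M[L1]=0
step 10: P1: load  L2  ⟶  SS  (L2)  txn=∅  M[L2]=8
step 11: P1: store L2 := 87  ⟶  IM  (L2)  txn=BusRdX  M[L2]=8
step 12: P1: store L2 := 38  ⟶  IM  (L2)  txn=∅  M[L2]=8
step 13: P0: load  L2  ⟶  SS  (L2)  txn=BusRd+Flush  M[L2]=38
step 14: P0: store L1 := 97  ⟶  MI  (L1)  txn=BusRdX  M[L1]=0
step 15: P1: load  L1  ⟶  SS  (L1)  txn=BusRd+Flush  M[L1]=97
step 16: P1: store L0 := 61  ⟶  IM  (L0)  txn=∅  M[L0]=90
step 17: P0: load  L1  ⟶  SS  (L1)  txn=∅  M[L1]=97
step 18: P1: load  L2  ⟶  SS  (L2)  txn=∅  M[L2]=38
step 19: P0: load  L2  ⟶  SS  (L2)  txn=∅  M[L2]=38
step 20: P1: load  L1  ⟶  SS  (L1)  txn=∅  M[L1]=97
step 21: P1: store L2 := 85  ⟶  IM  (L2)  txn=BusRdX  M[L2]=38
step 22: P1: store L2 := 49  ⟶  IM  (L2)  txn=∅  M[L2]=38
step 23: P0: load  L0  ⟶  SS  (L0)  txn=BusRd+Flush  M[L0]=61
step 24: P1: load  L2  ⟶  IM  (L2)  txn=∅  M[L2]=38
step 25: P0: load  L2  ⟶  SS  (L2)  txn=BusRd+Flush  M[L2]=49
step 26: P0: load  L0  ⟶  SS  (L0)  txn=∅  M[L0]=61
step 27: P0: load  L2  ⟶  SS  (L2)  txn=∅  M[L2]=49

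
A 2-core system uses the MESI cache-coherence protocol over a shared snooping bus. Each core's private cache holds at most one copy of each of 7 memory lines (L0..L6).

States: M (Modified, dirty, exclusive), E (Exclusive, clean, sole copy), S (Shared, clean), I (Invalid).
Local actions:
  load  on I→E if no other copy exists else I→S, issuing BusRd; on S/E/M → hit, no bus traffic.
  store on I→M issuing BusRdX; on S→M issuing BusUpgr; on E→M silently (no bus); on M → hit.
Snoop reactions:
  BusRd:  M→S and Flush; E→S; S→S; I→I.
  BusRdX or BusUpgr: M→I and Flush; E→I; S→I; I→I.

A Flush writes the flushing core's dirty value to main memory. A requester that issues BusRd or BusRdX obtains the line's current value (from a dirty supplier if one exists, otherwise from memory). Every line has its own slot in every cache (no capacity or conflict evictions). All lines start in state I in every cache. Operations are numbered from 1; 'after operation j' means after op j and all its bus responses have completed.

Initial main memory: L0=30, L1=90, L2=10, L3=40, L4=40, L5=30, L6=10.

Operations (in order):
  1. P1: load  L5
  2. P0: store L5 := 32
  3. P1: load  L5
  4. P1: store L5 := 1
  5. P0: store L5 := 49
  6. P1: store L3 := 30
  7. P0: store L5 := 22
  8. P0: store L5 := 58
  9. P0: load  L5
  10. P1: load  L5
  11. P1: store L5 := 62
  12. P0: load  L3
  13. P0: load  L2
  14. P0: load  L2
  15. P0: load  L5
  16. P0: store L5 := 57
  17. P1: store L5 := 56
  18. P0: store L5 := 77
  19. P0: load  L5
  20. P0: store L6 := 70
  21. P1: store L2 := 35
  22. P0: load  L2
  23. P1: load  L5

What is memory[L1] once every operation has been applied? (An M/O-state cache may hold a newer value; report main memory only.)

memory[L1] = 90

1. P1: load  L5  bus=[BusRd]  L5: P0=I P1=E  mem[L5]=30
2. P0: store L5 := 32  bus=[BusRdX]  L5: P0=M P1=I  mem[L5]=30
3. P1: load  L5  bus=[BusRd,Flush]  L5: P0=S P1=S  mem[L5]=32
4. P1: store L5 := 1  bus=[BusUpgr]  L5: P0=I P1=M  mem[L5]=32
5. P0: store L5 := 49  bus=[BusRdX,Flush]  L5: P0=M P1=I  mem[L5]=1
6. P1: store L3 := 30  bus=[BusRdX]  L3: P0=I P1=M  mem[L3]=40
7. P0: store L5 := 22  bus=[-]  L5: P0=M P1=I  mem[L5]=1
8. P0: store L5 := 58  bus=[-]  L5: P0=M P1=I  mem[L5]=1
9. P0: load  L5  bus=[-]  L5: P0=M P1=I  mem[L5]=1
10. P1: load  L5  bus=[BusRd,Flush]  L5: P0=S P1=S  mem[L5]=58
11. P1: store L5 := 62  bus=[BusUpgr]  L5: P0=I P1=M  mem[L5]=58
12. P0: load  L3  bus=[BusRd,Flush]  L3: P0=S P1=S  mem[L3]=30
13. P0: load  L2  bus=[BusRd]  L2: P0=E P1=I  mem[L2]=10
14. P0: load  L2  bus=[-]  L2: P0=E P1=I  mem[L2]=10
15. P0: load  L5  bus=[BusRd,Flush]  L5: P0=S P1=S  mem[L5]=62
16. P0: store L5 := 57  bus=[BusUpgr]  L5: P0=M P1=I  mem[L5]=62
17. P1: store L5 := 56  bus=[BusRdX,Flush]  L5: P0=I P1=M  mem[L5]=57
18. P0: store L5 := 77  bus=[BusRdX,Flush]  L5: P0=M P1=I  mem[L5]=56
19. P0: load  L5  bus=[-]  L5: P0=M P1=I  mem[L5]=56
20. P0: store L6 := 70  bus=[BusRdX]  L6: P0=M P1=I  mem[L6]=10
21. P1: store L2 := 35  bus=[BusRdX]  L2: P0=I P1=M  mem[L2]=10
22. P0: load  L2  bus=[BusRd,Flush]  L2: P0=S P1=S  mem[L2]=35
23. P1: load  L5  bus=[BusRd,Flush]  L5: P0=S P1=S  mem[L5]=77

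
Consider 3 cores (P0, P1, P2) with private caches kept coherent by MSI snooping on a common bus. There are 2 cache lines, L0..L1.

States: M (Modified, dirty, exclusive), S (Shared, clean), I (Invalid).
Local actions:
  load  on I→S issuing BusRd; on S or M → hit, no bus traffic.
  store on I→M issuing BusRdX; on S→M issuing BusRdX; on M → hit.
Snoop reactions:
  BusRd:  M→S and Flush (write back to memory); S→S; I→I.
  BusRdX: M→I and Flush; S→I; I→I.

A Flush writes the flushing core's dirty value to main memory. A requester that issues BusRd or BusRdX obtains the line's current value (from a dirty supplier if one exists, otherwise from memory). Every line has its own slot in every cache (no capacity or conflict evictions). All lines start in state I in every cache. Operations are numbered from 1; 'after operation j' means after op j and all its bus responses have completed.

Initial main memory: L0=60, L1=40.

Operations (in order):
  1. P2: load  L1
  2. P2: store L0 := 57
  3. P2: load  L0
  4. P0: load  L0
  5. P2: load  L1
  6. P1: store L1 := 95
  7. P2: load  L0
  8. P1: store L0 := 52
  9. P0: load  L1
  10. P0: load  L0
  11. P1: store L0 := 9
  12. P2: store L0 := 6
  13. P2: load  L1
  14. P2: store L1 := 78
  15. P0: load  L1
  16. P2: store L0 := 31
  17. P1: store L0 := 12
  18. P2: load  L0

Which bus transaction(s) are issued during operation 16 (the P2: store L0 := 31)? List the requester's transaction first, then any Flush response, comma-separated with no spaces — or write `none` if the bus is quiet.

[1] P2: load  L1 | P0:I, P1:I, P2:S(40) | bus: BusRd
[2] P2: store L0 := 57 | P0:I, P1:I, P2:M(57) | bus: BusRdX
[3] P2: load  L0 | P0:I, P1:I, P2:M(57) | bus: none
[4] P0: load  L0 | P0:S(57), P1:I, P2:S(57) | bus: BusRd,Flush
[5] P2: load  L1 | P0:I, P1:I, P2:S(40) | bus: none
[6] P1: store L1 := 95 | P0:I, P1:M(95), P2:I | bus: BusRdX
[7] P2: load  L0 | P0:S(57), P1:I, P2:S(57) | bus: none
[8] P1: store L0 := 52 | P0:I, P1:M(52), P2:I | bus: BusRdX
[9] P0: load  L1 | P0:S(95), P1:S(95), P2:I | bus: BusRd,Flush
[10] P0: load  L0 | P0:S(52), P1:S(52), P2:I | bus: BusRd,Flush
[11] P1: store L0 := 9 | P0:I, P1:M(9), P2:I | bus: BusRdX
[12] P2: store L0 := 6 | P0:I, P1:I, P2:M(6) | bus: BusRdX,Flush
[13] P2: load  L1 | P0:S(95), P1:S(95), P2:S(95) | bus: BusRd
[14] P2: store L1 := 78 | P0:I, P1:I, P2:M(78) | bus: BusRdX
[15] P0: load  L1 | P0:S(78), P1:I, P2:S(78) | bus: BusRd,Flush
[16] P2: store L0 := 31 | P0:I, P1:I, P2:M(31) | bus: none
[17] P1: store L0 := 12 | P0:I, P1:M(12), P2:I | bus: BusRdX,Flush
[18] P2: load  L0 | P0:I, P1:S(12), P2:S(12) | bus: BusRd,Flush

bus = none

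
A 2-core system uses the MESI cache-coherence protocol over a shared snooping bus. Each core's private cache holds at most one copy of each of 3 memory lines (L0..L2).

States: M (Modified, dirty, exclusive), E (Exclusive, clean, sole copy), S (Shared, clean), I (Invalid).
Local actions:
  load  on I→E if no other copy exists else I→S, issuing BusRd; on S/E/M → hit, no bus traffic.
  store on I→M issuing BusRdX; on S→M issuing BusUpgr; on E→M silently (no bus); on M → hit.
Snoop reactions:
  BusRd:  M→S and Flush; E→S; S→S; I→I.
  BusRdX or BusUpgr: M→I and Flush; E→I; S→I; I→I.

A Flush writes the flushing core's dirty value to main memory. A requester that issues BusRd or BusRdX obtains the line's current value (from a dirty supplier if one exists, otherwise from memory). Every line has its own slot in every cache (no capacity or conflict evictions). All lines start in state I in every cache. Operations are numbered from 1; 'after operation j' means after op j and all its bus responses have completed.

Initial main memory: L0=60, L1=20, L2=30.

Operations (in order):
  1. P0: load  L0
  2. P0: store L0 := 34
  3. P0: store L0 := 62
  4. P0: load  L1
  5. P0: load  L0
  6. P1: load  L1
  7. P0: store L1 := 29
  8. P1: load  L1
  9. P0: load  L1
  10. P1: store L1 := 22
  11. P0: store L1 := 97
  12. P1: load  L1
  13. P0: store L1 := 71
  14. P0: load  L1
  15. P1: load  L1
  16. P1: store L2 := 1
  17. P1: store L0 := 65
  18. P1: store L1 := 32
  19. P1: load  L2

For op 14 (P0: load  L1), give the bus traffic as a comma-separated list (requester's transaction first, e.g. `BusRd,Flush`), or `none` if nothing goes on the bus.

bus = none

1. P0: load  L0  bus=[BusRd]  L0: P0=E P1=I  mem[L0]=60
2. P0: store L0 := 34  bus=[-]  L0: P0=M P1=I  mem[L0]=60
3. P0: store L0 := 62  bus=[-]  L0: P0=M P1=I  mem[L0]=60
4. P0: load  L1  bus=[BusRd]  L1: P0=E P1=I  mem[L1]=20
5. P0: load  L0  bus=[-]  L0: P0=M P1=I  mem[L0]=60
6. P1: load  L1  bus=[BusRd]  L1: P0=S P1=S  mem[L1]=20
7. P0: store L1 := 29  bus=[BusUpgr]  L1: P0=M P1=I  mem[L1]=20
8. P1: load  L1  bus=[BusRd,Flush]  L1: P0=S P1=S  mem[L1]=29
9. P0: load  L1  bus=[-]  L1: P0=S P1=S  mem[L1]=29
10. P1: store L1 := 22  bus=[BusUpgr]  L1: P0=I P1=M  mem[L1]=29
11. P0: store L1 := 97  bus=[BusRdX,Flush]  L1: P0=M P1=I  mem[L1]=22
12. P1: load  L1  bus=[BusRd,Flush]  L1: P0=S P1=S  mem[L1]=97
13. P0: store L1 := 71  bus=[BusUpgr]  L1: P0=M P1=I  mem[L1]=97
14. P0: load  L1  bus=[-]  L1: P0=M P1=I  mem[L1]=97
15. P1: load  L1  bus=[BusRd,Flush]  L1: P0=S P1=S  mem[L1]=71
16. P1: store L2 := 1  bus=[BusRdX]  L2: P0=I P1=M  mem[L2]=30
17. P1: store L0 := 65  bus=[BusRdX,Flush]  L0: P0=I P1=M  mem[L0]=62
18. P1: store L1 := 32  bus=[BusUpgr]  L1: P0=I P1=M  mem[L1]=71
19. P1: load  L2  bus=[-]  L2: P0=I P1=M  mem[L2]=30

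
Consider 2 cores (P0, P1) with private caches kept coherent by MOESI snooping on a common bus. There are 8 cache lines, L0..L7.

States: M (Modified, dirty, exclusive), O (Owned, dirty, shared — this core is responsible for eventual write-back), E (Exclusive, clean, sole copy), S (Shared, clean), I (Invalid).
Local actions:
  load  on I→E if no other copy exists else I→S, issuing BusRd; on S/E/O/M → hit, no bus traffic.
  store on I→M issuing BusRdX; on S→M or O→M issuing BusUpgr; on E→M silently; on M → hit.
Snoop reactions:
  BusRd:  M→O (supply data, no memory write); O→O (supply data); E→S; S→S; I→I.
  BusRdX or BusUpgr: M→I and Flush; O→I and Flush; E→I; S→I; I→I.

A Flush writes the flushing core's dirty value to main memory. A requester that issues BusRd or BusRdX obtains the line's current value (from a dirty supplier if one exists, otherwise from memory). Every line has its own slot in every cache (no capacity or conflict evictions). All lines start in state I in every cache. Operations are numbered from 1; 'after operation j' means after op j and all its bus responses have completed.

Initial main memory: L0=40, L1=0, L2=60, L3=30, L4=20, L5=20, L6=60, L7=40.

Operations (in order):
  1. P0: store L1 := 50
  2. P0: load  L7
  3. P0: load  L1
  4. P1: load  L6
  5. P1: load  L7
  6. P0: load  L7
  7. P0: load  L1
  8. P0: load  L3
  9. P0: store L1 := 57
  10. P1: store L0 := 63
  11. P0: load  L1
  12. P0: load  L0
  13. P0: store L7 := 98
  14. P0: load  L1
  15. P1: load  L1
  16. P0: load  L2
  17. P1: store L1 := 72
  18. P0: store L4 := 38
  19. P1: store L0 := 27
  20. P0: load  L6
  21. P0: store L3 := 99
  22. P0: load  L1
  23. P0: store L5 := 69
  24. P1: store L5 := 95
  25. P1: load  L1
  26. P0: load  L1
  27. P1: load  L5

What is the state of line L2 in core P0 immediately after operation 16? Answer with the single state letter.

state = E

step 1: P0: store L1 := 50  ⟶  MI  (L1)  txn=BusRdX  M[L1]=0
step 2: P0: load  L7  ⟶  EI  (L7)  txn=BusRd  M[L7]=40
step 3: P0: load  L1  ⟶  MI  (L1)  txn=∅  M[L1]=0
step 4: P1: load  L6  ⟶  IE  (L6)  txn=BusRd  M[L6]=60
step 5: P1: load  L7  ⟶  SS  (L7)  txn=BusRd  M[L7]=40
step 6: P0: load  L7  ⟶  SS  (L7)  txn=∅  M[L7]=40
step 7: P0: load  L1  ⟶  MI  (L1)  txn=∅  M[L1]=0
step 8: P0: load  L3  ⟶  EI  (L3)  txn=BusRd  M[L3]=30
step 9: P0: store L1 := 57  ⟶  MI  (L1)  txn=∅  M[L1]=0
step 10: P1: store L0 := 63  ⟶  IM  (L0)  txn=BusRdX  M[L0]=40
step 11: P0: load  L1  ⟶  MI  (L1)  txn=∅  M[L1]=0
step 12: P0: load  L0  ⟶  SO  (L0)  txn=BusRd  M[L0]=40
step 13: P0: store L7 := 98  ⟶  MI  (L7)  txn=BusUpgr  M[L7]=40
step 14: P0: load  L1  ⟶  MI  (L1)  txn=∅  M[L1]=0
step 15: P1: load  L1  ⟶  OS  (L1)  txn=BusRd  M[L1]=0
step 16: P0: load  L2  ⟶  EI  (L2)  txn=BusRd  M[L2]=60
step 17: P1: store L1 := 72  ⟶  IM  (L1)  txn=BusUpgr+Flush  M[L1]=57
step 18: P0: store L4 := 38  ⟶  MI  (L4)  txn=BusRdX  M[L4]=20
step 19: P1: store L0 := 27  ⟶  IM  (L0)  txn=BusUpgr  M[L0]=40
step 20: P0: load  L6  ⟶  SS  (L6)  txn=BusRd  M[L6]=60
step 21: P0: store L3 := 99  ⟶  MI  (L3)  txn=∅  M[L3]=30
step 22: P0: load  L1  ⟶  SO  (L1)  txn=BusRd  M[L1]=57
step 23: P0: store L5 := 69  ⟶  MI  (L5)  txn=BusRdX  M[L5]=20
step 24: P1: store L5 := 95  ⟶  IM  (L5)  txn=BusRdX+Flush  M[L5]=69
step 25: P1: load  L1  ⟶  SO  (L1)  txn=∅  M[L1]=57
step 26: P0: load  L1  ⟶  SO  (L1)  txn=∅  M[L1]=57
step 27: P1: load  L5  ⟶  IM  (L5)  txn=∅  M[L5]=69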